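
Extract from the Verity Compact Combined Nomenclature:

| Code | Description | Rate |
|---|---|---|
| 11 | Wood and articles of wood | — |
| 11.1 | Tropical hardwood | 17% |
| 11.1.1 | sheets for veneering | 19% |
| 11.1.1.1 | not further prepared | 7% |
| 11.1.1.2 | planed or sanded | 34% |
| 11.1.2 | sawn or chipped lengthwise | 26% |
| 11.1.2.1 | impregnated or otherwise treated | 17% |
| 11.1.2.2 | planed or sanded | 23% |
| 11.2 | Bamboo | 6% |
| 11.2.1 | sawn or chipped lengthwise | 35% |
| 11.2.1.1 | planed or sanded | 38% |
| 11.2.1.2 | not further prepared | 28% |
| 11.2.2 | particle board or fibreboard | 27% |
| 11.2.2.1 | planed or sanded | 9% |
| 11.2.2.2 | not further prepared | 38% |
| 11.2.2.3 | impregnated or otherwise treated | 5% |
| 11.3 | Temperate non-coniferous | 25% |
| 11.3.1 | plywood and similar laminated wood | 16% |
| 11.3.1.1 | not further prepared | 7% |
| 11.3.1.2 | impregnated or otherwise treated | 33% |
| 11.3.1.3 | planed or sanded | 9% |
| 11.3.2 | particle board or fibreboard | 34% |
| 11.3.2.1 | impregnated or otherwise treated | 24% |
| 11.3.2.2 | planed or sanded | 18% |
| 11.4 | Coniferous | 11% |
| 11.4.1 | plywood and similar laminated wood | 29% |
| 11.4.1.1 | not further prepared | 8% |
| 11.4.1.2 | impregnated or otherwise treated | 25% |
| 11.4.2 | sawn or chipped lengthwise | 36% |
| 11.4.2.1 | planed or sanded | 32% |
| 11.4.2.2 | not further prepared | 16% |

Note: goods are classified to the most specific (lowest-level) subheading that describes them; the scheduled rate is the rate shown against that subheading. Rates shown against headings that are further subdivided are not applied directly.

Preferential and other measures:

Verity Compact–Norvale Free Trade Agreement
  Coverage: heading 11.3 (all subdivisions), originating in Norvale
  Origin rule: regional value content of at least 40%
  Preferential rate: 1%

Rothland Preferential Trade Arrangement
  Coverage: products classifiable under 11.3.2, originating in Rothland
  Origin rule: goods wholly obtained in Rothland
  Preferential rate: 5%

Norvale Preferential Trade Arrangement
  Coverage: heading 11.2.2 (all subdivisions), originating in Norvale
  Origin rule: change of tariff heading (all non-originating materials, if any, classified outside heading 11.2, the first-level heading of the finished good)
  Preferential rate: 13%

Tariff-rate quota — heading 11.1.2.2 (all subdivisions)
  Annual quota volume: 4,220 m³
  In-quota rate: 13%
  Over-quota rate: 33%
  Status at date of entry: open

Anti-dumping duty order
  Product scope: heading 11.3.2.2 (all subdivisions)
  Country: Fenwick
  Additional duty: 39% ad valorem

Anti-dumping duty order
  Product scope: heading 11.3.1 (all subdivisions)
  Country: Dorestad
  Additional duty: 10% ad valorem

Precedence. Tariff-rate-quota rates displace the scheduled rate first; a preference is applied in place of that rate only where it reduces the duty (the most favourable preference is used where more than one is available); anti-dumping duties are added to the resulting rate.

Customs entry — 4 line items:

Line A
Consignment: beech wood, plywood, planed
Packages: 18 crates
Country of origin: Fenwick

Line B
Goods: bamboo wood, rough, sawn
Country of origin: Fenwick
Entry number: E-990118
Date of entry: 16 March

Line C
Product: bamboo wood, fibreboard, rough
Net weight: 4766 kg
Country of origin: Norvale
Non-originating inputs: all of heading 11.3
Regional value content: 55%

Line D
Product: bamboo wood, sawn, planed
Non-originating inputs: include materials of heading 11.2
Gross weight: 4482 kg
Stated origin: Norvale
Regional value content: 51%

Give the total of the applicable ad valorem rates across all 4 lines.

88%

Line A: beech → 11.3; plywood → 11.3.1; planed → 11.3.1.3. Scheduled 9%. No special measure applies. → 9%.
Line B: bamboo → 11.2; sawn → 11.2.1; rough → 11.2.1.2. Scheduled 28%. No special measure applies. → 28%.
Line C: bamboo → 11.2; fibreboard → 11.2.2; rough → 11.2.2.2. Scheduled 38%. Norvale agreement on 11.3: 11.2.2.2 not covered; Norvale agreement on 11.2.2: CTH met → 13% available; preferential 13%. → 13%.
Line D: bamboo → 11.2; sawn → 11.2.1; planed → 11.2.1.1. Scheduled 38%. Norvale agreement on 11.3: 11.2.1.1 not covered; Norvale agreement on 11.2.2: 11.2.1.1 not covered. → 38%.
Sum: 9% + 28% + 13% + 38% = 88%.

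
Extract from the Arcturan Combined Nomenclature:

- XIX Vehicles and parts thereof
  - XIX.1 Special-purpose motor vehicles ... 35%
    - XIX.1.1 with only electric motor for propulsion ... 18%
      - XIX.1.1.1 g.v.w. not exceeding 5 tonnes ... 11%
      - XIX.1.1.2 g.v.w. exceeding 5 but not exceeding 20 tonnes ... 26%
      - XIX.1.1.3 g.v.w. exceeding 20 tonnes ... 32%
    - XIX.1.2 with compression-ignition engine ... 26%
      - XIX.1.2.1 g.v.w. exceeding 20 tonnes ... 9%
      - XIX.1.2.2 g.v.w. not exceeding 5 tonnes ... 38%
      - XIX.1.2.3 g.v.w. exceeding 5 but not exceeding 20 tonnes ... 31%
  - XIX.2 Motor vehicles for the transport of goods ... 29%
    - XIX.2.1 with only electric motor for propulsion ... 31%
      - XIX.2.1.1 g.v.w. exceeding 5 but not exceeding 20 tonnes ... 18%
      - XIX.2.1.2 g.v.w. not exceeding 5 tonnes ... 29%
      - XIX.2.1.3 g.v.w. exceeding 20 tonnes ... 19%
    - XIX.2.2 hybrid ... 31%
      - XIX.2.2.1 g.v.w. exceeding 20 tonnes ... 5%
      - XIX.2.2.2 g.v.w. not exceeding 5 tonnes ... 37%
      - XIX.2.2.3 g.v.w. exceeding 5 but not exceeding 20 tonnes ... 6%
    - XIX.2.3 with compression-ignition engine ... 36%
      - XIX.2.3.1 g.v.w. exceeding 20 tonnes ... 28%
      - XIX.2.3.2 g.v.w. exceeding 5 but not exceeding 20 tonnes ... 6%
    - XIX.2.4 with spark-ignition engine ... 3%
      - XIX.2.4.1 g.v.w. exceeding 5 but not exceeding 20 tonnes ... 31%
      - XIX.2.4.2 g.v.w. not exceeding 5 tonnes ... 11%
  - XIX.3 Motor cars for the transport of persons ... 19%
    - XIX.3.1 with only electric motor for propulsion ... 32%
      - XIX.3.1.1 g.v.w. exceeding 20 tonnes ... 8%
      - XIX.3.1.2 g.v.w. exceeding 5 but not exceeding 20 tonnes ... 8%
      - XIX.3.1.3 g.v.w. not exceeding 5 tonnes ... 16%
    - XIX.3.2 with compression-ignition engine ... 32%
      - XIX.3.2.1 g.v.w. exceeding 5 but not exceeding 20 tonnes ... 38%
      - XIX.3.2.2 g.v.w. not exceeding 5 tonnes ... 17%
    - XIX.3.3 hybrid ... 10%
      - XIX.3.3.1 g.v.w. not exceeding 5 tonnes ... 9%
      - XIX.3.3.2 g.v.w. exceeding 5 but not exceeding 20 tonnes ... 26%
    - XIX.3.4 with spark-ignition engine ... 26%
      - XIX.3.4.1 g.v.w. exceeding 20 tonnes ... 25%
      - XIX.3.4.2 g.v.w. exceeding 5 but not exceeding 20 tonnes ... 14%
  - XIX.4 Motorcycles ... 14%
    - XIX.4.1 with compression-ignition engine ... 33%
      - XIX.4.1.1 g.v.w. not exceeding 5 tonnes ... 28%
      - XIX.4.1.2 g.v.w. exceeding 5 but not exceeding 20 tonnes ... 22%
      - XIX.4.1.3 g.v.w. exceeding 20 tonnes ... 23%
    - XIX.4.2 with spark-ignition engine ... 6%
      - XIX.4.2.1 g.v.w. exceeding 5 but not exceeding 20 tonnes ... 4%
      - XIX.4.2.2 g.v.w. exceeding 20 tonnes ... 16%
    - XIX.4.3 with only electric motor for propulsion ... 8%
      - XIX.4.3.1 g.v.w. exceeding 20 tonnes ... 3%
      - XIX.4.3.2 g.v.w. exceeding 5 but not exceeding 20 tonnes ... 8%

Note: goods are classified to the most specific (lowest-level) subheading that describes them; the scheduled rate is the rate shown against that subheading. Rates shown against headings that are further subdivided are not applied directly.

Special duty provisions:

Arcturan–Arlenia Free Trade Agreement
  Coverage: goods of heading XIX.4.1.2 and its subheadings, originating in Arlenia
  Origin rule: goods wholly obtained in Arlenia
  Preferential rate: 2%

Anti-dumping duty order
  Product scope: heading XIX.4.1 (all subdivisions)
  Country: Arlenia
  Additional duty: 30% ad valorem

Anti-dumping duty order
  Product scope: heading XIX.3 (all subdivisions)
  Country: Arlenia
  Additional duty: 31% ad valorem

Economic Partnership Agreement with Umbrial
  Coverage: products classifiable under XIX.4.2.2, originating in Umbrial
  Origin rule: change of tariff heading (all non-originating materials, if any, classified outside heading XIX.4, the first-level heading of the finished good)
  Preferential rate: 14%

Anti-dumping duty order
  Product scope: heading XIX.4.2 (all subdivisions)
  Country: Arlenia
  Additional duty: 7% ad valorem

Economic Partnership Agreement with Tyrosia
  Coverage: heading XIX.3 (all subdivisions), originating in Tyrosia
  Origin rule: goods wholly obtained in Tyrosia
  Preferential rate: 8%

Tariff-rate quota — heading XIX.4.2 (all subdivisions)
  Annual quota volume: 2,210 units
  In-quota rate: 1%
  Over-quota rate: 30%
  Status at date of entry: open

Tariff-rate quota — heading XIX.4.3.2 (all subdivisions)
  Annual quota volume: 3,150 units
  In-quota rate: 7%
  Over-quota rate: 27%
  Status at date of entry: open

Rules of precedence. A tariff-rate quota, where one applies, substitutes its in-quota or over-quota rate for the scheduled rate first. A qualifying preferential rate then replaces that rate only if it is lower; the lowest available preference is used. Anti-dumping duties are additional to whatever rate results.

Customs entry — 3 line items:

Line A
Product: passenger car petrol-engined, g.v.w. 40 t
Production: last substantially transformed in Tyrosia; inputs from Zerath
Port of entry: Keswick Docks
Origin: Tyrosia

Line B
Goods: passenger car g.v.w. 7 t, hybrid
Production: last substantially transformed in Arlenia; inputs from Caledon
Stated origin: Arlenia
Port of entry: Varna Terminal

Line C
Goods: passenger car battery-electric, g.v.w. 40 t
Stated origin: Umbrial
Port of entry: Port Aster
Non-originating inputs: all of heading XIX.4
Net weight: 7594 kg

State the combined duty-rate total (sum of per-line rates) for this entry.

90%

Line A: passenger car → XIX.3; petrol-engined → XIX.3.4; g.v.w. 40 t → XIX.3.4.1. Scheduled 25%. Tyrosia agreement on XIX.3: not wholly obtained. → 25%.
Line B: passenger car → XIX.3; hybrid → XIX.3.3; g.v.w. 7 t → XIX.3.3.2. Scheduled 26%. Arlenia agreement on XIX.4.1.2: XIX.3.3.2 not covered; anti-dumping (Arlenia, XIX.3): +31%; total 26% + 31% = 57%. → 57%.
Line C: passenger car → XIX.3; battery-electric → XIX.3.1; g.v.w. 40 t → XIX.3.1.1. Scheduled 8%. Umbrial agreement on XIX.4.2.2: XIX.3.1.1 not covered. → 8%.
Sum: 25% + 57% + 8% = 90%.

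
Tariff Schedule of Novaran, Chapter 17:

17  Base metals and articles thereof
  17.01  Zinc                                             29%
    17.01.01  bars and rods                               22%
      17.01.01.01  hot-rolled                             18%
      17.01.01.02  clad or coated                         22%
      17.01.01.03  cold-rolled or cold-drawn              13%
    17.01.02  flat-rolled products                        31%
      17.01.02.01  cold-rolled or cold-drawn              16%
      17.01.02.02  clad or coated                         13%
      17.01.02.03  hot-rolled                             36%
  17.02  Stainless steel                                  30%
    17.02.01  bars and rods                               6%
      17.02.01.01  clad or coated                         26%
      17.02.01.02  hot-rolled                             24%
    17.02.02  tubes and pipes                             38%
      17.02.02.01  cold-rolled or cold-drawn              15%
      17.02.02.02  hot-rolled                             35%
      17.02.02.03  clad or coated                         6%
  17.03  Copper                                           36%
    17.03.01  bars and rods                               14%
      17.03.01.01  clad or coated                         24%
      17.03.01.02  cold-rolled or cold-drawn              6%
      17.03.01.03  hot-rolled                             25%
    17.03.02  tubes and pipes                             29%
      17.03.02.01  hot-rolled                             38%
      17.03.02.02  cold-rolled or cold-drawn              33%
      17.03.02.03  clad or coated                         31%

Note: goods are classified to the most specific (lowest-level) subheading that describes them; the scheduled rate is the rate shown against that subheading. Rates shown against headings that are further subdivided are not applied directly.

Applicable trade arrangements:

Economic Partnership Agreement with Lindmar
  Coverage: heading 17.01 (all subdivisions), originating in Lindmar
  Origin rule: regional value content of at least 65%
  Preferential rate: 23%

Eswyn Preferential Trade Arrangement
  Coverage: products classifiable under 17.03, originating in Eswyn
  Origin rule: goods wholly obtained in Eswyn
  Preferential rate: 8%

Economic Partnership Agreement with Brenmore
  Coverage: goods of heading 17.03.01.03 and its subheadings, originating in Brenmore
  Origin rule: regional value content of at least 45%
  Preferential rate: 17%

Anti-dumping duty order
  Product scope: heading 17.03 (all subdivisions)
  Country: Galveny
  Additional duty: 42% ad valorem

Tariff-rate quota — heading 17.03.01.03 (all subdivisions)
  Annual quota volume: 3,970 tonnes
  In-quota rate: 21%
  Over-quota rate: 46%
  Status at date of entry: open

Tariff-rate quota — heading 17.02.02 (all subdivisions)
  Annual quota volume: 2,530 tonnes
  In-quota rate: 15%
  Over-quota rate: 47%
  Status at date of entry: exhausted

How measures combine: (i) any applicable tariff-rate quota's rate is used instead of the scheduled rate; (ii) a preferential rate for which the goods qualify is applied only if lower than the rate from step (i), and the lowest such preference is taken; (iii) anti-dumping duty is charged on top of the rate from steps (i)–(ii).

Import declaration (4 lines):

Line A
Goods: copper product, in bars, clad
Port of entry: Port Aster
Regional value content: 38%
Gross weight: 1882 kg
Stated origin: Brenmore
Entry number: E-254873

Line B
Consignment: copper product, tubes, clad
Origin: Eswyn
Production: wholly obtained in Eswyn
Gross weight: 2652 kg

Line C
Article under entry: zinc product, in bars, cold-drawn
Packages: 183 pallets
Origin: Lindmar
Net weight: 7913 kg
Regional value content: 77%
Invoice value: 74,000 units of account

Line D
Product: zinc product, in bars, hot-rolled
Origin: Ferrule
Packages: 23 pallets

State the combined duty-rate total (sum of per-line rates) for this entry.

63%

Line A: copper → 17.03; in bars → 17.03.01; clad → 17.03.01.01. Scheduled 24%. Brenmore agreement on 17.03.01.03: 17.03.01.01 not covered. → 24%.
Line B: copper → 17.03; tubes → 17.03.02; clad → 17.03.02.03. Scheduled 31%. Eswyn agreement on 17.03: wholly obtained → 8% available; preferential 8%. → 8%.
Line C: zinc → 17.01; in bars → 17.01.01; cold-drawn → 17.01.01.03. Scheduled 13%. Lindmar agreement on 17.01: RVC ≥ 65% → 23% available; preference 23% not lower than 13% → no reduction. → 13%.
Line D: zinc → 17.01; in bars → 17.01.01; hot-rolled → 17.01.01.01. Scheduled 18%. No special measure applies. → 18%.
Sum: 24% + 8% + 13% + 18% = 63%.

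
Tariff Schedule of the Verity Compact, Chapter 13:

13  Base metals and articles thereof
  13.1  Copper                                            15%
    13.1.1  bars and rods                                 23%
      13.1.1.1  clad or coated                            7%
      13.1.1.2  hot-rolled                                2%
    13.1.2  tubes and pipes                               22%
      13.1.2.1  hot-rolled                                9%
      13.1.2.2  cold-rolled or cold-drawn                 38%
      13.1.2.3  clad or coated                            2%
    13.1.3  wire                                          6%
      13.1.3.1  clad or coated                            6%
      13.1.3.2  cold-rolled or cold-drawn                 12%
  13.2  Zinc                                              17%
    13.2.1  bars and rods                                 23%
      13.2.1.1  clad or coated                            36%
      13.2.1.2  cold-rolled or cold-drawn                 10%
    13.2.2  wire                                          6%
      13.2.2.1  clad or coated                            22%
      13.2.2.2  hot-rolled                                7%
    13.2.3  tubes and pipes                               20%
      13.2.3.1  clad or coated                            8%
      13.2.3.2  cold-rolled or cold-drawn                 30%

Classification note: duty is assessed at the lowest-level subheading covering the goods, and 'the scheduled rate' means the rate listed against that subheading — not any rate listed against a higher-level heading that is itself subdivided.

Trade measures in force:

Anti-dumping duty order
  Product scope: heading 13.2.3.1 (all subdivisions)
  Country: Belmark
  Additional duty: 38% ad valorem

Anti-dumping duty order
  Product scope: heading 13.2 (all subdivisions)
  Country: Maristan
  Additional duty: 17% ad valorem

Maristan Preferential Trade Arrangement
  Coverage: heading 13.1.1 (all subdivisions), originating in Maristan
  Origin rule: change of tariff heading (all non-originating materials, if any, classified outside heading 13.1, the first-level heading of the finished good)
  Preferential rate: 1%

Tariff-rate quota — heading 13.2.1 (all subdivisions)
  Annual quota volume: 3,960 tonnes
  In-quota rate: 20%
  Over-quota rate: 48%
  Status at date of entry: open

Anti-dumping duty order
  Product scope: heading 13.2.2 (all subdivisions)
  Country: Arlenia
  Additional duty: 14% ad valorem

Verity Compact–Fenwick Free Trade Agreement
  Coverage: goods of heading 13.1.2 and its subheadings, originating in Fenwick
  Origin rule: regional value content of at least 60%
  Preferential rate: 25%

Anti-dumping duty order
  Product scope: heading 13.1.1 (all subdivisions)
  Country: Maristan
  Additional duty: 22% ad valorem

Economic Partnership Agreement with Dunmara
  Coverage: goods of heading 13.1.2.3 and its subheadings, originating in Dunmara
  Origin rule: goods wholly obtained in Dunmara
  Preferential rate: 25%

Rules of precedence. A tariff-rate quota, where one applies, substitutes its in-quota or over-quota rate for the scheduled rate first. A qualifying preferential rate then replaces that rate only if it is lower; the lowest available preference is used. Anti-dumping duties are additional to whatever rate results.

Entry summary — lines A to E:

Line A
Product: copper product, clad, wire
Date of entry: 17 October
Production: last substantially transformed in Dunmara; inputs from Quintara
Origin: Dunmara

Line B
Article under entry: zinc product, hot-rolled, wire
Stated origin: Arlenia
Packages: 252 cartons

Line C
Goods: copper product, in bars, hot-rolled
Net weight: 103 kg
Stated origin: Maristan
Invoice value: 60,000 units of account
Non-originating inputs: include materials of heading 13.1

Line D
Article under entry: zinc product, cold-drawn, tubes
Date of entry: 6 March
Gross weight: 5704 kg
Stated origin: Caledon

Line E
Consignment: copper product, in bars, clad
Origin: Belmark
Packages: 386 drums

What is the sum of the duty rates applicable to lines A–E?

88%

Line A: copper → 13.1; wire → 13.1.3; clad → 13.1.3.1. Scheduled 6%. Dunmara agreement on 13.1.2.3: 13.1.3.1 not covered. → 6%.
Line B: zinc → 13.2; wire → 13.2.2; hot-rolled → 13.2.2.2. Scheduled 7%. anti-dumping (Arlenia, 13.2.2): +14%; total 7% + 14% = 21%. → 21%.
Line C: copper → 13.1; in bars → 13.1.1; hot-rolled → 13.1.1.2. Scheduled 2%. Maristan agreement on 13.1.1: CTH not met; anti-dumping (Maristan, 13.1.1): +22%; total 2% + 22% = 24%. → 24%.
Line D: zinc → 13.2; tubes → 13.2.3; cold-drawn → 13.2.3.2. Scheduled 30%. No special measure applies. → 30%.
Line E: copper → 13.1; in bars → 13.1.1; clad → 13.1.1.1. Scheduled 7%. No special measure applies. → 7%.
Sum: 6% + 21% + 24% + 30% + 7% = 88%.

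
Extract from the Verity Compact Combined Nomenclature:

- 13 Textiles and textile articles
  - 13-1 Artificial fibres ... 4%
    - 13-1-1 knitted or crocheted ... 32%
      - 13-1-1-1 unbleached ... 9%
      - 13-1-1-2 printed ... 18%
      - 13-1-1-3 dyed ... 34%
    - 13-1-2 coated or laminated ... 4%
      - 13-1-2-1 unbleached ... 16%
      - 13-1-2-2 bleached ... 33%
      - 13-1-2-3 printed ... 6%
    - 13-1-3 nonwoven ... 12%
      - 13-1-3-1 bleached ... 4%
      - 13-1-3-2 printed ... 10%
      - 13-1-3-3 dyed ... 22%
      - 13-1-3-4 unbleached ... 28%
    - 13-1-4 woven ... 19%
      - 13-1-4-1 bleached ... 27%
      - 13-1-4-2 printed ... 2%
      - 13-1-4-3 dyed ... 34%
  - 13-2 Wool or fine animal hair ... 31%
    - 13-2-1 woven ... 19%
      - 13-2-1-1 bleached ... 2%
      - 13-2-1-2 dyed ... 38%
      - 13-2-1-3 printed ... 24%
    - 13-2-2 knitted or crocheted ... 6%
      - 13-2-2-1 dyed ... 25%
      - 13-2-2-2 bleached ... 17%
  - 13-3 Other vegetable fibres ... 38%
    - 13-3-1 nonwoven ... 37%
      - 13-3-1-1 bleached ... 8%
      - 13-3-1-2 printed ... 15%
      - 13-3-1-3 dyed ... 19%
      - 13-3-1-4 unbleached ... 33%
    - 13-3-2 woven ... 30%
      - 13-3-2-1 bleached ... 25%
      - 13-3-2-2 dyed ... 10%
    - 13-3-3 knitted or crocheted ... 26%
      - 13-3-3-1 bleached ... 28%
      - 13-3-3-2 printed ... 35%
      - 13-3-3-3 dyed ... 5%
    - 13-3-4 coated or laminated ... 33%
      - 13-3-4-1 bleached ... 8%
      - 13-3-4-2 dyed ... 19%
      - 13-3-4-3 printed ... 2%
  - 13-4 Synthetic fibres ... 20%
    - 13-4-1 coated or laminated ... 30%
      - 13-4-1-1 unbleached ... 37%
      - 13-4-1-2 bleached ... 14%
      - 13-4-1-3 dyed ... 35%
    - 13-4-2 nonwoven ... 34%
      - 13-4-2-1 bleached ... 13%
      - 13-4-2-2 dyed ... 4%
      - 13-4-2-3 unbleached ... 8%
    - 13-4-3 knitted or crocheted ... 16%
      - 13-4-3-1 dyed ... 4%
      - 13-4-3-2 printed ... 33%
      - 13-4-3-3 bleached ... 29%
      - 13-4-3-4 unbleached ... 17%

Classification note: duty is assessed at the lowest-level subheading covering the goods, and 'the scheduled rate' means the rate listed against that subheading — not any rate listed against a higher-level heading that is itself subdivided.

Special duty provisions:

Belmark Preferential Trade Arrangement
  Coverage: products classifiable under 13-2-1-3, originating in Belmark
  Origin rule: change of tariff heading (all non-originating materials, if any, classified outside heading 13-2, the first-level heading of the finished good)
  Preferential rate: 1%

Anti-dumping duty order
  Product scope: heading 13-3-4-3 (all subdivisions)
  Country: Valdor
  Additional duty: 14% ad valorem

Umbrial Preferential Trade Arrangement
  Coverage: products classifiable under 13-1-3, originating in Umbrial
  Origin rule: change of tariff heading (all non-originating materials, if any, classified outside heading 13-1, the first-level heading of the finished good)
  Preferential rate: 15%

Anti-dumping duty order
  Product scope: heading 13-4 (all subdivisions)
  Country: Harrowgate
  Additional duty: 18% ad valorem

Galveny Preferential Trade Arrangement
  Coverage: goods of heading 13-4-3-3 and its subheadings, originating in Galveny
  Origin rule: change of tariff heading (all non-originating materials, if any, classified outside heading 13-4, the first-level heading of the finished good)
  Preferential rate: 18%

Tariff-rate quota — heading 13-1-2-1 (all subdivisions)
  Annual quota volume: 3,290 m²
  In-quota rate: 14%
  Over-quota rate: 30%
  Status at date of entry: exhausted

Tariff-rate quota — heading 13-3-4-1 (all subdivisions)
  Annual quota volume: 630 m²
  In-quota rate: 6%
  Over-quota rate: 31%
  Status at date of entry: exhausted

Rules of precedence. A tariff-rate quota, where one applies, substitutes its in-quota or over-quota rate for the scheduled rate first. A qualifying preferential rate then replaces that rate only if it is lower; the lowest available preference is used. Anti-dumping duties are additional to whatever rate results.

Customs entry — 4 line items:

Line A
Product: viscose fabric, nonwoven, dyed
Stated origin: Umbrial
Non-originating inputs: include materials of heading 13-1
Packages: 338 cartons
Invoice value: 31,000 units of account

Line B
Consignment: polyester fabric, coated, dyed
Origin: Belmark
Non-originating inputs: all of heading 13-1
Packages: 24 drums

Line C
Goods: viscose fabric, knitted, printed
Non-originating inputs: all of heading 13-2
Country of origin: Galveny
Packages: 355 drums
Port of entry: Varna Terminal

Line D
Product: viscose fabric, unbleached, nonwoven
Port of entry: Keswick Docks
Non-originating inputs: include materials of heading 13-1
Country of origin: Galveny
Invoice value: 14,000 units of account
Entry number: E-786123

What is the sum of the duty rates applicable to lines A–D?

Line A: viscose → 13-1; nonwoven → 13-1-3; dyed → 13-1-3-3. Scheduled 22%. Umbrial agreement on 13-1-3: CTH not met. → 22%.
Line B: polyester → 13-4; coated → 13-4-1; dyed → 13-4-1-3. Scheduled 35%. Belmark agreement on 13-2-1-3: 13-4-1-3 not covered. → 35%.
Line C: viscose → 13-1; knitted → 13-1-1; printed → 13-1-1-2. Scheduled 18%. Galveny agreement on 13-4-3-3: 13-1-1-2 not covered. → 18%.
Line D: viscose → 13-1; nonwoven → 13-1-3; unbleached → 13-1-3-4. Scheduled 28%. Galveny agreement on 13-4-3-3: 13-1-3-4 not covered. → 28%.
Sum: 22% + 35% + 18% + 28% = 103%.

103%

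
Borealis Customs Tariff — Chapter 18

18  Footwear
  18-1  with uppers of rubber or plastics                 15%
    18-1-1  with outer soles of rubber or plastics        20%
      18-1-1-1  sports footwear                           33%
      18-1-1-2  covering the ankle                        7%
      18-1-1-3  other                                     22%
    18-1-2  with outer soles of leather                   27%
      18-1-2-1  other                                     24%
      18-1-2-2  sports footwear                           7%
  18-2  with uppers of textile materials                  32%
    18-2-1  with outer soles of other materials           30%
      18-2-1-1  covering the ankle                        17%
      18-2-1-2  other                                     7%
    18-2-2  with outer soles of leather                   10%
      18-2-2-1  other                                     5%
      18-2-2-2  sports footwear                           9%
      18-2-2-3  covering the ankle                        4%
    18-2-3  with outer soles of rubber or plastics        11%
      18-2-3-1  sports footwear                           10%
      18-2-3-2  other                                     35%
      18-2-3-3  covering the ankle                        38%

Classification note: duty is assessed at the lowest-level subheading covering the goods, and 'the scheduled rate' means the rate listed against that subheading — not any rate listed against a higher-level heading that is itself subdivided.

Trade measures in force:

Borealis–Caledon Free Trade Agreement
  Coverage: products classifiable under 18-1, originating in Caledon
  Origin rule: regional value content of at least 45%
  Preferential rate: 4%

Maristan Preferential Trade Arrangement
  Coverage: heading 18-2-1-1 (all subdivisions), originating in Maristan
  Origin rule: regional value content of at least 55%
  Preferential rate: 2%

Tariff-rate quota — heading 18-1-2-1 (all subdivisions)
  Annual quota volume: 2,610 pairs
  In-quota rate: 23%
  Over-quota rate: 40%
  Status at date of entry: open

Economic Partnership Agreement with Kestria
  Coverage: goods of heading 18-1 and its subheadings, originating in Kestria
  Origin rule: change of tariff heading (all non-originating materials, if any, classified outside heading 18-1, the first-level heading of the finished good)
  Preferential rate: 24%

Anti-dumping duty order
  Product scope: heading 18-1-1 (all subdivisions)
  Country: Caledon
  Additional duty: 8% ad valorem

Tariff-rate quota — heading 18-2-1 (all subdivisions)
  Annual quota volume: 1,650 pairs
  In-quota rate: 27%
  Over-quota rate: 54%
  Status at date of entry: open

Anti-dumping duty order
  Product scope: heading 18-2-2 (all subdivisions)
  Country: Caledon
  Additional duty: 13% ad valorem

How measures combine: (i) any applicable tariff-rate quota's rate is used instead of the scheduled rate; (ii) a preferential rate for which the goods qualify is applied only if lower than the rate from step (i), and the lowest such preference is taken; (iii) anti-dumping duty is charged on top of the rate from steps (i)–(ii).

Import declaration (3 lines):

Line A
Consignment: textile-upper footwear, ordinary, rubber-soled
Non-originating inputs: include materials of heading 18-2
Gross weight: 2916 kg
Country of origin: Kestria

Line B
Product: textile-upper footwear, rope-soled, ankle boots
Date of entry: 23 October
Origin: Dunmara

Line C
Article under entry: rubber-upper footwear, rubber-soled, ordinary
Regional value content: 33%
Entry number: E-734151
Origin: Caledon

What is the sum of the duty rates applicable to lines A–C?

Line A: textile-upper → 18-2; rubber-soled → 18-2-3; ordinary → 18-2-3-2. Scheduled 35%. Kestria agreement on 18-1: 18-2-3-2 not covered. → 35%.
Line B: textile-upper → 18-2; rope-soled → 18-2-1; ankle boots → 18-2-1-1. Scheduled 17%. quota on 18-2-1 open → in-quota 27%. → 27%.
Line C: rubber-upper → 18-1; rubber-soled → 18-1-1; ordinary → 18-1-1-3. Scheduled 22%. Caledon agreement on 18-1: RVC < 45%; anti-dumping (Caledon, 18-1-1): +8%; total 22% + 8% = 30%. → 30%.
Sum: 35% + 27% + 30% = 92%.

92%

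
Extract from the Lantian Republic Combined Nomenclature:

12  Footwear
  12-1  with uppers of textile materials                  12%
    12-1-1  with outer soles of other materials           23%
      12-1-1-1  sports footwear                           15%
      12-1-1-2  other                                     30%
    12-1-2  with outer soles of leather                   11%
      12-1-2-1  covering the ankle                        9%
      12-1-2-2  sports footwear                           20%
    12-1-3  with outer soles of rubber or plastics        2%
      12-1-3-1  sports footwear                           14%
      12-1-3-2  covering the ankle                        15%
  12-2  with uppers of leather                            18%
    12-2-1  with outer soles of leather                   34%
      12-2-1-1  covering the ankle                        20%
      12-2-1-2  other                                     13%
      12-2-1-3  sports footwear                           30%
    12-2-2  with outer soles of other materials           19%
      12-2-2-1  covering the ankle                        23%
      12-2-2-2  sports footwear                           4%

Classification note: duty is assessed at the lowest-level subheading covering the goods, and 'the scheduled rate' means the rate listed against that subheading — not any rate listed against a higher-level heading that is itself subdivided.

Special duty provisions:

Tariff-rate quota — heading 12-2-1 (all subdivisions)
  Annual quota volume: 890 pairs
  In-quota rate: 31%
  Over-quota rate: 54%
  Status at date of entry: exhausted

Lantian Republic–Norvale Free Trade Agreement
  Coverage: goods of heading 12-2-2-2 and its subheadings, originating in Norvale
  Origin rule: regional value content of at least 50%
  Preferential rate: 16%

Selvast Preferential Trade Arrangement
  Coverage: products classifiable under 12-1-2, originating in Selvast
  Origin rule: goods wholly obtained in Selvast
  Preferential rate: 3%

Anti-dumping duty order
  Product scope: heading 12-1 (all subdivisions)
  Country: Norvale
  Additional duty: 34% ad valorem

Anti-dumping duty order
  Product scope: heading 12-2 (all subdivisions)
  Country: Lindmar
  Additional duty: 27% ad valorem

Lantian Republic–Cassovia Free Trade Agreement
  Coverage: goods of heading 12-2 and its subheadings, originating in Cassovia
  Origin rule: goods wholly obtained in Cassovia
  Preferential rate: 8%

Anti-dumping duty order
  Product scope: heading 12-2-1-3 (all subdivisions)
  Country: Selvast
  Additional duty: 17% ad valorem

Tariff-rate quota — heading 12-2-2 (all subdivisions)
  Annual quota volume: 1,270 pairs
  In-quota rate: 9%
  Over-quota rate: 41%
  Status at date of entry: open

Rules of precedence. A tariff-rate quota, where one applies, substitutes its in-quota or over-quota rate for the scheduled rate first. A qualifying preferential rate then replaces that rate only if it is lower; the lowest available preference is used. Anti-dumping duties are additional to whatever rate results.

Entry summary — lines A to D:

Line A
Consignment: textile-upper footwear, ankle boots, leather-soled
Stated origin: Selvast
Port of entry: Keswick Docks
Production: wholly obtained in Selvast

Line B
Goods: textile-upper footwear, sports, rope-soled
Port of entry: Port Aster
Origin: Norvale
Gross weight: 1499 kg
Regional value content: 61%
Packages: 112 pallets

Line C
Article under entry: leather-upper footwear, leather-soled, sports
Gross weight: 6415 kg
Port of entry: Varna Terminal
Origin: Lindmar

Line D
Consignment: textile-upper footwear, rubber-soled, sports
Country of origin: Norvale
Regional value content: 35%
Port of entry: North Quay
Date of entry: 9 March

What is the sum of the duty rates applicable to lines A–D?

181%

Line A: textile-upper → 12-1; leather-soled → 12-1-2; ankle boots → 12-1-2-1. Scheduled 9%. Selvast agreement on 12-1-2: wholly obtained → 3% available; preferential 3%. → 3%.
Line B: textile-upper → 12-1; rope-soled → 12-1-1; sports → 12-1-1-1. Scheduled 15%. Norvale agreement on 12-2-2-2: 12-1-1-1 not covered; anti-dumping (Norvale, 12-1): +34%; total 15% + 34% = 49%. → 49%.
Line C: leather-upper → 12-2; leather-soled → 12-2-1; sports → 12-2-1-3. Scheduled 30%. quota on 12-2-1 exhausted → over-quota 54%; anti-dumping (Lindmar, 12-2): +27%; total 54% + 27% = 81%. → 81%.
Line D: textile-upper → 12-1; rubber-soled → 12-1-3; sports → 12-1-3-1. Scheduled 14%. Norvale agreement on 12-2-2-2: 12-1-3-1 not covered; anti-dumping (Norvale, 12-1): +34%; total 14% + 34% = 48%. → 48%.
Sum: 3% + 49% + 81% + 48% = 181%.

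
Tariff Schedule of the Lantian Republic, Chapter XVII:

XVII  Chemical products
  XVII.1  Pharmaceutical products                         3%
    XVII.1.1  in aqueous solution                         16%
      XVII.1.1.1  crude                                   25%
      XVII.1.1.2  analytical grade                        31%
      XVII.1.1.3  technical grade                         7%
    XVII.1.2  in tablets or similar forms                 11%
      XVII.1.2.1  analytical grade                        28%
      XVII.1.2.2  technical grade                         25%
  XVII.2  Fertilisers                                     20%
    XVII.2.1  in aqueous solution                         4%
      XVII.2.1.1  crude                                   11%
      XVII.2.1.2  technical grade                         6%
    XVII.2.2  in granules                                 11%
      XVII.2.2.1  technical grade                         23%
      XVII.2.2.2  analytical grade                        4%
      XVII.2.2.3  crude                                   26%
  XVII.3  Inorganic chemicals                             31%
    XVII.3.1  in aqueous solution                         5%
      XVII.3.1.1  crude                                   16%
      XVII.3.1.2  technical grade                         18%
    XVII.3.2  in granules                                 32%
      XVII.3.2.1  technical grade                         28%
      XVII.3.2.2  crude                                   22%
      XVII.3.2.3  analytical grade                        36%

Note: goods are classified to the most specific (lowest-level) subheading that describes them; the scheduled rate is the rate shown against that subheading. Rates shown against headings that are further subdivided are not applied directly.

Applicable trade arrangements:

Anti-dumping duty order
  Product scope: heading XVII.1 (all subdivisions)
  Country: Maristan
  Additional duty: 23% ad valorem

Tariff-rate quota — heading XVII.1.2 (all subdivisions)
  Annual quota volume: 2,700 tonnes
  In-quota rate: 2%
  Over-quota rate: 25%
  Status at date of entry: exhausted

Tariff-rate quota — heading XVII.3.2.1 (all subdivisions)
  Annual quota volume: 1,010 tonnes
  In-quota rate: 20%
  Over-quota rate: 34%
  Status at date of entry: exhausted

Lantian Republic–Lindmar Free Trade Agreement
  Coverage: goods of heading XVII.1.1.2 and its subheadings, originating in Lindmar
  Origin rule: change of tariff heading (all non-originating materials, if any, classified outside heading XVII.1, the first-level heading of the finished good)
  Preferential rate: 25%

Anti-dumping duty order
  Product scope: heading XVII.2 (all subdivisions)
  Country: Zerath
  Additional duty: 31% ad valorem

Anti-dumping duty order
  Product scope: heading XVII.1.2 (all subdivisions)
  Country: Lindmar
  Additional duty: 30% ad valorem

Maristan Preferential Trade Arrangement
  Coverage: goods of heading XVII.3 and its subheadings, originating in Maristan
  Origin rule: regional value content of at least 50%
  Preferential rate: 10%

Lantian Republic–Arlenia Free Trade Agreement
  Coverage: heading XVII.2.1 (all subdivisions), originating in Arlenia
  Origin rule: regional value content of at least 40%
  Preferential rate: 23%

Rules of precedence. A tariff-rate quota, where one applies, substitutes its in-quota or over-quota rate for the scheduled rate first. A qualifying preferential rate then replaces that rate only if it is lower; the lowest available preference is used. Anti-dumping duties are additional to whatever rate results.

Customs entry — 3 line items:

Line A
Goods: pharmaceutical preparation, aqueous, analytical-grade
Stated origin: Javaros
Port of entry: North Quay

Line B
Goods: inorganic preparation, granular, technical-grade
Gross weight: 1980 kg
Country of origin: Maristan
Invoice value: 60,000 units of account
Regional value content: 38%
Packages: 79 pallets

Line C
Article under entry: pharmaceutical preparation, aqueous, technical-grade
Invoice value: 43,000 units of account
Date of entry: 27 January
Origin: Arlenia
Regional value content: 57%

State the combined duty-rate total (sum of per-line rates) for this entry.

72%

Line A: pharmaceutical → XVII.1; aqueous → XVII.1.1; analytical-grade → XVII.1.1.2. Scheduled 31%. No special measure applies. → 31%.
Line B: inorganic → XVII.3; granular → XVII.3.2; technical-grade → XVII.3.2.1. Scheduled 28%. quota on XVII.3.2.1 exhausted → over-quota 34%; Maristan agreement on XVII.3: RVC < 50%. → 34%.
Line C: pharmaceutical → XVII.1; aqueous → XVII.1.1; technical-grade → XVII.1.1.3. Scheduled 7%. Arlenia agreement on XVII.2.1: XVII.1.1.3 not covered. → 7%.
Sum: 31% + 34% + 7% = 72%.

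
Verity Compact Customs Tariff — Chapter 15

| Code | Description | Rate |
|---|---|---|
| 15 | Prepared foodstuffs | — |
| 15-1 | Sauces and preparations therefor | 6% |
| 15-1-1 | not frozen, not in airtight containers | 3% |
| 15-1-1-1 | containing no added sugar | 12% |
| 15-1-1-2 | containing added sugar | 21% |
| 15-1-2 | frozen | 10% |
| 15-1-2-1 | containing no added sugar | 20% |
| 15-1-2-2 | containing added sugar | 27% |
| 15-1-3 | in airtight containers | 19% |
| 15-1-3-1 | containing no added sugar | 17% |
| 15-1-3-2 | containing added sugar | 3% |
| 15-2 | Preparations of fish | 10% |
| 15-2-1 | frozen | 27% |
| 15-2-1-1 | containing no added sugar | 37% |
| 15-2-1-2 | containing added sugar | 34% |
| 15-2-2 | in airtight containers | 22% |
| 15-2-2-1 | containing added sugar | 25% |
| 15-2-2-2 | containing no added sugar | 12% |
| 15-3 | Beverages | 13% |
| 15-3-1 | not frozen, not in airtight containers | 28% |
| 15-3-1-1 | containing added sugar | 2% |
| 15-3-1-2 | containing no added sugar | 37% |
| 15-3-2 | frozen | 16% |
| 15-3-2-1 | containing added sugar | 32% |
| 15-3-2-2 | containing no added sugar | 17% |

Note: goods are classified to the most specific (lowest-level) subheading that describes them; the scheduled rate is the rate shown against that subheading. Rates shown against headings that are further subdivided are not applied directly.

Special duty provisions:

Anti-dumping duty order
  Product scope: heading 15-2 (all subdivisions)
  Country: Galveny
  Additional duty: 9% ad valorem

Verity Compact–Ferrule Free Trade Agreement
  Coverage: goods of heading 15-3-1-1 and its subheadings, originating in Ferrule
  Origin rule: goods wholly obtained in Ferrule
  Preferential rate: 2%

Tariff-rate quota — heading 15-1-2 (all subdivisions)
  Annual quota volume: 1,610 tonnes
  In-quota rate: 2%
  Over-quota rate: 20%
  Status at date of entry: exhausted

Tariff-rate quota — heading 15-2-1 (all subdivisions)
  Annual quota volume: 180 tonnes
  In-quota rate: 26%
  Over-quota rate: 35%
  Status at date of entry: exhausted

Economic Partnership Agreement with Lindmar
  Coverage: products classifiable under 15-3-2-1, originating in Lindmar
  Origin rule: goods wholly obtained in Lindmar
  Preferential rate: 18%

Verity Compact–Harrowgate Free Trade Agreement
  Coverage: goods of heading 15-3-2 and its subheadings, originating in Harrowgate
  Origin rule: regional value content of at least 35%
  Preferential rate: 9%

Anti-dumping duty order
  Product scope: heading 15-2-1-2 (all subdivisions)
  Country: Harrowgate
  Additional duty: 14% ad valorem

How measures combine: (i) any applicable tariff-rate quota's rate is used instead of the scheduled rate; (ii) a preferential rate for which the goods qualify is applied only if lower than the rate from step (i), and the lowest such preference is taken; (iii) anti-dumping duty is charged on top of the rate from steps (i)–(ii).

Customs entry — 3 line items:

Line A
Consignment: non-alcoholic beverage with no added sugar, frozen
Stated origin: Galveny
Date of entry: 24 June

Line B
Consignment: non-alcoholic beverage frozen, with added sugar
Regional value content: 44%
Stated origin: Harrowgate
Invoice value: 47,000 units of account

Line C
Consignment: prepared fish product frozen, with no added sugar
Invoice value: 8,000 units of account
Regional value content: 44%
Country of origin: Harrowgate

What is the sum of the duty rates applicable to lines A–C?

61%

Line A: non-alcoholic beverage → 15-3; frozen → 15-3-2; with no added sugar → 15-3-2-2. Scheduled 17%. No special measure applies. → 17%.
Line B: non-alcoholic beverage → 15-3; frozen → 15-3-2; with added sugar → 15-3-2-1. Scheduled 32%. Harrowgate agreement on 15-3-2: RVC ≥ 35% → 9% available; preferential 9%. → 9%.
Line C: prepared fish product → 15-2; frozen → 15-2-1; with no added sugar → 15-2-1-1. Scheduled 37%. quota on 15-2-1 exhausted → over-quota 35%; Harrowgate agreement on 15-3-2: 15-2-1-1 not covered. → 35%.
Sum: 17% + 9% + 35% = 61%.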